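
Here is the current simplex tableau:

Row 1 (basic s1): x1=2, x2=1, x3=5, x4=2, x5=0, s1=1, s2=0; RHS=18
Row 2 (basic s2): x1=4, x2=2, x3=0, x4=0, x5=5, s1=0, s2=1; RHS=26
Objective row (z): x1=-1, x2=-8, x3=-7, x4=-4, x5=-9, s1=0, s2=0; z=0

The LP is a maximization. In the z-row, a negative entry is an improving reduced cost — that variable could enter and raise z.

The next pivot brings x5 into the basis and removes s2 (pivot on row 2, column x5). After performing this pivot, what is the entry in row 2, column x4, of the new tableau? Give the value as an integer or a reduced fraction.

0

Pivot element is row 2, column x5: 5.
Normalize row 2: new (row 2, x4) = 0/5 = 0.
Row 2 is the pivot row, so the entry is 0.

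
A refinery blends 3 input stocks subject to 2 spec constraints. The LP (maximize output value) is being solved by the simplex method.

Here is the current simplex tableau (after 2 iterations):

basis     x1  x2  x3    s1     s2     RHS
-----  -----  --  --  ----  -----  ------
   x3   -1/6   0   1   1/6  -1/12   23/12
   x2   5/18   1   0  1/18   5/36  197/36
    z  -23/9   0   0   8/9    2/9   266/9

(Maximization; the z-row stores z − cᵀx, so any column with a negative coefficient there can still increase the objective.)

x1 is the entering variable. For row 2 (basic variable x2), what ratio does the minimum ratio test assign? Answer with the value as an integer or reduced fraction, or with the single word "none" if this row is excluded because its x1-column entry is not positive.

197/10

Ratio = RHS / (x1 entry) = (197/36) / (5/18) = 197/10.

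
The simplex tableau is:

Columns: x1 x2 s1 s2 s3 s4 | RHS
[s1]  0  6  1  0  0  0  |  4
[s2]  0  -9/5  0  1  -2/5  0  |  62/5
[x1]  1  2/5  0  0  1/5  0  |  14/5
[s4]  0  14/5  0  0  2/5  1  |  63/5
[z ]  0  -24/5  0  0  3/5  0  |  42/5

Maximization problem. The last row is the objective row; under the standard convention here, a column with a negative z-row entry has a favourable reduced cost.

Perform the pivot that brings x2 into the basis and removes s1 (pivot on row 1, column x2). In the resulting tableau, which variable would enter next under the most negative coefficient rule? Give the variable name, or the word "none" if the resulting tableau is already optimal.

Pivot element 6. New z-row = old z-row − (-24/5)·(row 1/6).
Updated z-row coefficients: x1: 0, x2: 0, s1: 4/5, s2: 0, s3: 3/5, s4: 0.
No coefficient is strictly negative; the tableau after this pivot is optimal.

none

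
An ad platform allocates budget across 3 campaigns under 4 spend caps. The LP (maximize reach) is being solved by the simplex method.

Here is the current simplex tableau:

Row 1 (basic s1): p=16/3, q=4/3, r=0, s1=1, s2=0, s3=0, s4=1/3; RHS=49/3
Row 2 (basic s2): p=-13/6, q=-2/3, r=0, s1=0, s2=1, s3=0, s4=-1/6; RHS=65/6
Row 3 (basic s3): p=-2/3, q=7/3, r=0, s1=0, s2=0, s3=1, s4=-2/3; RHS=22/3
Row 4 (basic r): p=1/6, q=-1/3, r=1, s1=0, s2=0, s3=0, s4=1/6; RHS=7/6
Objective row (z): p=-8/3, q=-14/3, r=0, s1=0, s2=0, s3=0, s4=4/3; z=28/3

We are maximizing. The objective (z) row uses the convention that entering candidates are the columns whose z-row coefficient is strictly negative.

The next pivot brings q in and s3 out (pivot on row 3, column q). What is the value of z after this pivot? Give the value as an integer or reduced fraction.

24

Minimum ratio for q: (22/3)/(7/3) = 22/7.
z changes by −(z-row coeff of q)·ratio = −(-14/3)·(22/7) = 44/3.
New z = 28/3 + (44/3) = 24.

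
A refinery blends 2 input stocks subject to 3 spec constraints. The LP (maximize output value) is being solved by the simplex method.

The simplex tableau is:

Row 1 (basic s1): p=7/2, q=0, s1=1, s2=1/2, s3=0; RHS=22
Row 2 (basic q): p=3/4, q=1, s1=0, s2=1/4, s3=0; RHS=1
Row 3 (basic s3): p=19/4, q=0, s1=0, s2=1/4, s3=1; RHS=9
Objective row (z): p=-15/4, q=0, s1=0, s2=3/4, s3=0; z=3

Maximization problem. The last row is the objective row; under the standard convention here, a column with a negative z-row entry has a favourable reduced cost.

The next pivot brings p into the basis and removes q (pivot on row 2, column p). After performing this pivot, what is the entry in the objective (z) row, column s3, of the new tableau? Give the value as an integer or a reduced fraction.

0

Pivot element is row 2, column p: 3/4.
Normalize row 2: new (row 2, s3) = 0/(3/4) = 0.
z-row ← z-row − (-15/4)·(new row 2): 0 − (-15/4)·0 = 0.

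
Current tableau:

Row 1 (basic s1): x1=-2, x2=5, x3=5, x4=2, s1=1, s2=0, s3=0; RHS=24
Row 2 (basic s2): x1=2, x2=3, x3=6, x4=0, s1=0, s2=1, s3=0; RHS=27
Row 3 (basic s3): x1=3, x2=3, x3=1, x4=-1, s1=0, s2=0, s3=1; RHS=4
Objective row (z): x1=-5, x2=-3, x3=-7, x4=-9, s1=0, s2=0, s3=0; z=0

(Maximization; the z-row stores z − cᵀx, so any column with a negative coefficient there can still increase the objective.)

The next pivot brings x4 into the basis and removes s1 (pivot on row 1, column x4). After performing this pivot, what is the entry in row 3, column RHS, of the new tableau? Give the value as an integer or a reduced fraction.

16

Pivot element is row 1, column x4: 2.
Normalize row 1: new (row 1, RHS) = 24/2 = 12.
row 3 ← row 3 − (-1)·(new row 1): 4 − (-1)·12 = 16.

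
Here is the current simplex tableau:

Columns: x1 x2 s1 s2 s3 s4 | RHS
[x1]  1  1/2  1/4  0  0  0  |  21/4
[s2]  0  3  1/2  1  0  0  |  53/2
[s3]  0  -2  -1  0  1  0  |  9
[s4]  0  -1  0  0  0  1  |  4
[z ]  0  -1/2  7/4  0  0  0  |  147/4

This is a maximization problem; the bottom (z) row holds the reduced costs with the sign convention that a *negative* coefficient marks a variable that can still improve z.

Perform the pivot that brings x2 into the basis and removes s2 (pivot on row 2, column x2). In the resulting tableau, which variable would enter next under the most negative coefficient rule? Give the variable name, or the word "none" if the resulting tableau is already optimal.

none

Pivot element 3. New z-row = old z-row − (-1/2)·(row 2/3).
Updated z-row coefficients: x1: 0, x2: 0, s1: 11/6, s2: 1/6, s3: 0, s4: 0.
No coefficient is strictly negative; the tableau after this pivot is optimal.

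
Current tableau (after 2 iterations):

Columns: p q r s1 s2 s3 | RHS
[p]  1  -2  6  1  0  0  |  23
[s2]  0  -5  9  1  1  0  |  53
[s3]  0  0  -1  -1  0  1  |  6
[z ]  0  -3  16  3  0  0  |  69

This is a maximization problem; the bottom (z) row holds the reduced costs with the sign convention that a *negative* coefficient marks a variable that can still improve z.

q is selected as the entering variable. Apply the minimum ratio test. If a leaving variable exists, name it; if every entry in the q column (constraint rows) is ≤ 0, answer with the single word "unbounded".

unbounded

q-column entries: row 1: -2, row 2: -5, row 3: 0. All ≤ 0, so q can increase without bound; the LP is unbounded in this direction.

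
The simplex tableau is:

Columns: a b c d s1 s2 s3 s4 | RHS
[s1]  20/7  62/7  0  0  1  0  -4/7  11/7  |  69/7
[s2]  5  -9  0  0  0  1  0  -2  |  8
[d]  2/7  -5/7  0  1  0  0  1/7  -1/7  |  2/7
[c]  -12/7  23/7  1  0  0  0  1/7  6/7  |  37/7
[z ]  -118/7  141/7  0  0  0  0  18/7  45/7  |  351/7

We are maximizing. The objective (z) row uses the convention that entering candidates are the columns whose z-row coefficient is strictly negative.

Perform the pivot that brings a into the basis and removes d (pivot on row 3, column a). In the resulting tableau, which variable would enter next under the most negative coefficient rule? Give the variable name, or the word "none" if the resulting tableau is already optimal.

b

Pivot element 2/7. New z-row = old z-row − (-118/7)·(row 3/(2/7)).
Updated z-row coefficients: a: 0, b: -22, c: 0, d: 59, s1: 0, s2: 0, s3: 11, s4: -2.
The most negative is -22 in column b, so b would enter next.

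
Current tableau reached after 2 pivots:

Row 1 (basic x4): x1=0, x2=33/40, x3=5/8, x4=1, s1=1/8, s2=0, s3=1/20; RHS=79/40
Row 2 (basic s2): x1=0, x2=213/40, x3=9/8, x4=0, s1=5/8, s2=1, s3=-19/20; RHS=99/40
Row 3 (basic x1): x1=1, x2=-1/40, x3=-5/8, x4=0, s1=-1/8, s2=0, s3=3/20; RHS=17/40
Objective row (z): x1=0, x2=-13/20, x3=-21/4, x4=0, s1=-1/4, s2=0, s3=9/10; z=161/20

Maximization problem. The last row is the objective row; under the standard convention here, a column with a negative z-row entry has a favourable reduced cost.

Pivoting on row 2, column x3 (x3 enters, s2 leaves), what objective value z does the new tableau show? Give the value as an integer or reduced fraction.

Minimum ratio for x3: (99/40)/(9/8) = 11/5.
z changes by −(z-row coeff of x3)·ratio = −(-21/4)·(11/5) = 231/20.
New z = 161/20 + (231/20) = 98/5.

98/5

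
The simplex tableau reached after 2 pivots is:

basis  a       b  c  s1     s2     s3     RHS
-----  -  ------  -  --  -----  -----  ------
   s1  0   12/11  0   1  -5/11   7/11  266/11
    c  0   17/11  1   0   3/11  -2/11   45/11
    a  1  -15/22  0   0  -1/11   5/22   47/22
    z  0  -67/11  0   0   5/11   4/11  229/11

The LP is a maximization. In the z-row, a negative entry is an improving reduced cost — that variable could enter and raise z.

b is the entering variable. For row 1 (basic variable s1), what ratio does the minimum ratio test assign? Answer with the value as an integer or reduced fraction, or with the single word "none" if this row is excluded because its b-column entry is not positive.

133/6

Ratio = RHS / (b entry) = (266/11) / (12/11) = 133/6.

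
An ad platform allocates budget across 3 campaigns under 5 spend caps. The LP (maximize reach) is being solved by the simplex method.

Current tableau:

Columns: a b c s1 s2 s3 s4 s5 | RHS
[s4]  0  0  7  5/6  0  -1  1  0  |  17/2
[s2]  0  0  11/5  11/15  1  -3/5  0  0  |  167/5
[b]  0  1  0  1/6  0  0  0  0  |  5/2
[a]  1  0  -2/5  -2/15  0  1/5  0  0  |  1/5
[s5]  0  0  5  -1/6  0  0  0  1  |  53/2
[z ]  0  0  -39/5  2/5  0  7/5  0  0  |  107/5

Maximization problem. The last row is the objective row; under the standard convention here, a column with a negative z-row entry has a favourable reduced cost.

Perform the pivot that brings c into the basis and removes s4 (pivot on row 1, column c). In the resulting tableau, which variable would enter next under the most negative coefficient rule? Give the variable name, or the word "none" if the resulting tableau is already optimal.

Pivot element 7. New z-row = old z-row − (-39/5)·(row 1/7).
Updated z-row coefficients: a: 0, b: 0, c: 0, s1: 93/70, s2: 0, s3: 2/7, s4: 39/35, s5: 0.
No coefficient is strictly negative; the tableau after this pivot is optimal.

none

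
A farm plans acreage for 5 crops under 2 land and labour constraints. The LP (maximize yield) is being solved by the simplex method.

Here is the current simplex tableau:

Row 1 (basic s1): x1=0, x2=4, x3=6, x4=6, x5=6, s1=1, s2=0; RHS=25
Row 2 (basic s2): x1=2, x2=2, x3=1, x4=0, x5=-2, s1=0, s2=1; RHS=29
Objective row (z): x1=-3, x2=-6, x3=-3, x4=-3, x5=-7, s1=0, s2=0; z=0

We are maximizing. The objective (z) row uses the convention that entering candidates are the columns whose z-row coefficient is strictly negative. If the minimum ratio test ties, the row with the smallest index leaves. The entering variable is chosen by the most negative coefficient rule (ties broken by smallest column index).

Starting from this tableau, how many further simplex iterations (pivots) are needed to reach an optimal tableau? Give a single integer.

2

pivot: x5 in, s1 out → z = 175/6
pivot: x1 in, s2 out → z = 511/6
No improving column remains; optimal.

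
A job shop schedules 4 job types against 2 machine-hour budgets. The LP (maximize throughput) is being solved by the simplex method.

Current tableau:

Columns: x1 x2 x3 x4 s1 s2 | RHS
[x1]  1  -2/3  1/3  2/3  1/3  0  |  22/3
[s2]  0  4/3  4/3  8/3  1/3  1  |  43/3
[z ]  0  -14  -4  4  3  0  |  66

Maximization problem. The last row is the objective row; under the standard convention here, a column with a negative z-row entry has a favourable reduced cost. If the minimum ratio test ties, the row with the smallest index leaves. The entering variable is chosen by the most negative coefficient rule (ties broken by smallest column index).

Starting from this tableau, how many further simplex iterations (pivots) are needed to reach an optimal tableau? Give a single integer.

pivot: x2 in, s2 out → z = 433/2
No improving column remains; optimal.

1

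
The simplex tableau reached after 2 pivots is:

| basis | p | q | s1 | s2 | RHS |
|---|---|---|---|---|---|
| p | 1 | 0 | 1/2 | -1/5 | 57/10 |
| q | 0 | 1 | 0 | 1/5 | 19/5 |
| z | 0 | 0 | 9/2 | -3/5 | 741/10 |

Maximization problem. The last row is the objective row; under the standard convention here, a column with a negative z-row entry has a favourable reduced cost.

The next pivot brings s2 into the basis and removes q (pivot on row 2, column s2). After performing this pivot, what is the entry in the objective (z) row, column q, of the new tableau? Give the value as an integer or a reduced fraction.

Pivot element is row 2, column s2: 1/5.
Normalize row 2: new (row 2, q) = 1/(1/5) = 5.
z-row ← z-row − (-3/5)·(new row 2): 0 − (-3/5)·5 = 3.

3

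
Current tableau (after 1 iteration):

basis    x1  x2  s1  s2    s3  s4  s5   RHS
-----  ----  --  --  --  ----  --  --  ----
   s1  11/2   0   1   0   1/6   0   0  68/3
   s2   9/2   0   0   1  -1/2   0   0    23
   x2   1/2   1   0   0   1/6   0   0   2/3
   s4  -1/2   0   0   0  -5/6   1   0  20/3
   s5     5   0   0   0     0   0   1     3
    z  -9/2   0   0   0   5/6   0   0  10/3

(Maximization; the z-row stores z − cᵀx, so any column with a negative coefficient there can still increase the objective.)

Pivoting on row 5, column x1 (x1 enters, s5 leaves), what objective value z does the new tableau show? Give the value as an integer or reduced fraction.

181/30

Minimum ratio for x1: 3/5 = 3/5.
z changes by −(z-row coeff of x1)·ratio = −(-9/2)·(3/5) = 27/10.
New z = 10/3 + (27/10) = 181/30.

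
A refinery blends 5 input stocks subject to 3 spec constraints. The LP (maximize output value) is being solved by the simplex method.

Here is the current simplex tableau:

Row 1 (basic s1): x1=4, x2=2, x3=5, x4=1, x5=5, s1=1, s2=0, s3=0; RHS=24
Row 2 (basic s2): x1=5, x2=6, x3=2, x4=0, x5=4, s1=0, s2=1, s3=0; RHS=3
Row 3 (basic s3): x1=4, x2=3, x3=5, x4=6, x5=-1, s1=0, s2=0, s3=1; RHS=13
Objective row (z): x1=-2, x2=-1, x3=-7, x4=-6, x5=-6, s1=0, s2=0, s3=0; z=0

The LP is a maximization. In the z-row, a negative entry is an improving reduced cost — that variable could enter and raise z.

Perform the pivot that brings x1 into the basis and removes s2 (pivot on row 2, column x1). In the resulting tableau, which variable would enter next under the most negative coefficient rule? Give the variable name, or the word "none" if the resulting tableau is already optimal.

x3

Pivot element 5. New z-row = old z-row − (-2)·(row 2/5).
Updated z-row coefficients: x1: 0, x2: 7/5, x3: -31/5, x4: -6, x5: -22/5, s1: 0, s2: 2/5, s3: 0.
The most negative is -31/5 in column x3, so x3 would enter next.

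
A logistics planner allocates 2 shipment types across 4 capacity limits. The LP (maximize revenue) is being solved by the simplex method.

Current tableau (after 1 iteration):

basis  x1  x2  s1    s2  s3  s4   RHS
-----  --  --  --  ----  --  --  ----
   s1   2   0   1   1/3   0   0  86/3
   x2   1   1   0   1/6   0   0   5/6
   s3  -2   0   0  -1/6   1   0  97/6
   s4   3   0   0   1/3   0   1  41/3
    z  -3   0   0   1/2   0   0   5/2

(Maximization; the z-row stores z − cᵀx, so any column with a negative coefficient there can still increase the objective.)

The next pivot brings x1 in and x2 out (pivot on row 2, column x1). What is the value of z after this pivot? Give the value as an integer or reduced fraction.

5

Minimum ratio for x1: (5/6)/1 = 5/6.
z changes by −(z-row coeff of x1)·ratio = −(-3)·(5/6) = 5/2.
New z = 5/2 + (5/2) = 5.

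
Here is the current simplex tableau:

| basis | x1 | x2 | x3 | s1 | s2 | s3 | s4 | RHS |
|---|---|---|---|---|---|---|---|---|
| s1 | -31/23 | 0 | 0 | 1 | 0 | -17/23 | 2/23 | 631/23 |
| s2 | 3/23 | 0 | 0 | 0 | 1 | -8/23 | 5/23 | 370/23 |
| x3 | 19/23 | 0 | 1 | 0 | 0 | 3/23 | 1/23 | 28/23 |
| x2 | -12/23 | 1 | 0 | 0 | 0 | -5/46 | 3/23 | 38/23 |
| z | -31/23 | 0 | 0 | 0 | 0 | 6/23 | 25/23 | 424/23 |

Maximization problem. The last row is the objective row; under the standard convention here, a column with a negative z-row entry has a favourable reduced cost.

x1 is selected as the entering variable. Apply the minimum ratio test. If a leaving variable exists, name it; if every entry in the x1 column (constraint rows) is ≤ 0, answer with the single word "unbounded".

x3

Ratios: row 1 (s1): entry -31/23 ≤ 0, skip; row 2 (s2): (370/23)/(3/23) = 370/3; row 3 (x3): (28/23)/(19/23) = 28/19; row 4 (x2): entry -12/23 ≤ 0, skip.
Minimum ratio is in the x3 row, so x3 leaves.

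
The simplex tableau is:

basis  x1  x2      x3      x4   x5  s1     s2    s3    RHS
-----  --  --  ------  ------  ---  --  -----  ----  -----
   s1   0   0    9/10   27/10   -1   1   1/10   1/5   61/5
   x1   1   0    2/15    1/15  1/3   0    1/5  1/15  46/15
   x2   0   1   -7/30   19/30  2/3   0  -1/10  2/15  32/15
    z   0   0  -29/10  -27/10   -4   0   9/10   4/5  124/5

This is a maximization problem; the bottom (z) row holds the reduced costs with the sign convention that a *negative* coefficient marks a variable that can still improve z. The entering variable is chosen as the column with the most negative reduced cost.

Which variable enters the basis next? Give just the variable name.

x5

Objective-row coefficients: x1: 0, x2: 0, x3: -29/10, x4: -27/10, x5: -4, s1: 0, s2: 9/10, s3: 4/5.
The most negative is -4 in column x5, so x5 enters.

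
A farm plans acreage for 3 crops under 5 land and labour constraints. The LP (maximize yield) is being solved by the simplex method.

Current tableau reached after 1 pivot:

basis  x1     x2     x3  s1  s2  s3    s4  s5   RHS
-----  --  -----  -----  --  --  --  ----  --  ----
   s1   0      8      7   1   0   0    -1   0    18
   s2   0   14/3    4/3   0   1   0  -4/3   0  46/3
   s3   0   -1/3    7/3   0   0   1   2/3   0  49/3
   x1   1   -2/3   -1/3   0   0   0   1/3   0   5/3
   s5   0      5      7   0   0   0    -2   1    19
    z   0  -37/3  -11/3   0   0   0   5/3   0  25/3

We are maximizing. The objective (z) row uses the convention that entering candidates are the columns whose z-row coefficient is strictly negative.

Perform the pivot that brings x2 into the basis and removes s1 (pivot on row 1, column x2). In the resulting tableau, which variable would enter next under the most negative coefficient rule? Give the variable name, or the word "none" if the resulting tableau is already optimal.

none

Pivot element 8. New z-row = old z-row − (-37/3)·(row 1/8).
Updated z-row coefficients: x1: 0, x2: 0, x3: 57/8, s1: 37/24, s2: 0, s3: 0, s4: 1/8, s5: 0.
No coefficient is strictly negative; the tableau after this pivot is optimal.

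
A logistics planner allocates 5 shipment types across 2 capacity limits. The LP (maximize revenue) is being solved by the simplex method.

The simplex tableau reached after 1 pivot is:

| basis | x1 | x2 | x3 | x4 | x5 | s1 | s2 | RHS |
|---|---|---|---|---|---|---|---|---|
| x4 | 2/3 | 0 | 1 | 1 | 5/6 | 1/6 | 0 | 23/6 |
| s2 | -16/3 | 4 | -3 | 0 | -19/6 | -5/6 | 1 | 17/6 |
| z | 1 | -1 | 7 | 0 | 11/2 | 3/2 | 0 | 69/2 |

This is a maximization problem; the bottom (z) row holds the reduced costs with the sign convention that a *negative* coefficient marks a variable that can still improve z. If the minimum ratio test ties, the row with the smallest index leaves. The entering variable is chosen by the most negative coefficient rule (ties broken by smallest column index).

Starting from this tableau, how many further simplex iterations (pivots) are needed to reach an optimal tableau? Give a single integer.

pivot: x2 in, s2 out → z = 845/24
pivot: x1 in, x4 out → z = 297/8
No improving column remains; optimal.

2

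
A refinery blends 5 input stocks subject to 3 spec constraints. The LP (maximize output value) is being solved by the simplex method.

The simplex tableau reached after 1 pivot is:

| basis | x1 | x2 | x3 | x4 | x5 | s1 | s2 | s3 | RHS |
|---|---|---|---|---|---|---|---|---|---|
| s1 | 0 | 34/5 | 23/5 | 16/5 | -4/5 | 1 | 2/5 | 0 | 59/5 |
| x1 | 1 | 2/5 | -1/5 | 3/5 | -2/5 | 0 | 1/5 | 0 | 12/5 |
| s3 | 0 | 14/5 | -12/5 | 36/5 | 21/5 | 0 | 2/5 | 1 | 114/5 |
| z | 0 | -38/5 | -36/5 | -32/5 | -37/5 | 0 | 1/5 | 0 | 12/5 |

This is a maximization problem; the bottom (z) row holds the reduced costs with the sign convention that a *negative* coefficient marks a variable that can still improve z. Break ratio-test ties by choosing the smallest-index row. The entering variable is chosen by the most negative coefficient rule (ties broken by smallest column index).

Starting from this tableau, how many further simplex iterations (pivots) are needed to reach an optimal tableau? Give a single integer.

pivot: x2 in, s1 out → z = 265/17
pivot: x5 in, s3 out → z = 3730/77
pivot: x3 in, x2 out → z = 2526/29
No improving column remains; optimal.

3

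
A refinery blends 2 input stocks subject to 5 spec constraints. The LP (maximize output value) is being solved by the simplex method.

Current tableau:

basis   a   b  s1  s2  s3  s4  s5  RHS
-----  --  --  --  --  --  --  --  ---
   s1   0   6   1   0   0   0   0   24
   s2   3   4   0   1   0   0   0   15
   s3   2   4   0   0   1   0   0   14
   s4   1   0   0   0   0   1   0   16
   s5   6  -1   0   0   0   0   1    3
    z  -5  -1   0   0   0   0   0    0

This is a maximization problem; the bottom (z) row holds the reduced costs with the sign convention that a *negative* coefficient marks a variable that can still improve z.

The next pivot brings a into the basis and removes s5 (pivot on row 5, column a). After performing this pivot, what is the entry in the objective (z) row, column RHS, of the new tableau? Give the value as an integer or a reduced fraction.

Pivot element is row 5, column a: 6.
Normalize row 5: new (row 5, RHS) = 3/6 = 1/2.
z-row ← z-row − (-5)·(new row 5): 0 − (-5)·(1/2) = 5/2.

5/2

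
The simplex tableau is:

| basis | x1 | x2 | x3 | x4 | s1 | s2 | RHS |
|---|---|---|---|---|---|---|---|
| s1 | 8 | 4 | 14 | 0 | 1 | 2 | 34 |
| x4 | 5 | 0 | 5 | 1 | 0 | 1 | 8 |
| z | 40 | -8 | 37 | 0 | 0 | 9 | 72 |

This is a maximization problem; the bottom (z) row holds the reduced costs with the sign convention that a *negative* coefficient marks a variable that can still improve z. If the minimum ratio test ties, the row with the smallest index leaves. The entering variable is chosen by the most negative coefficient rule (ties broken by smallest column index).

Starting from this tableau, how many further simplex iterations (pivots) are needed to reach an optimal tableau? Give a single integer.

1

pivot: x2 in, s1 out → z = 140
No improving column remains; optimal.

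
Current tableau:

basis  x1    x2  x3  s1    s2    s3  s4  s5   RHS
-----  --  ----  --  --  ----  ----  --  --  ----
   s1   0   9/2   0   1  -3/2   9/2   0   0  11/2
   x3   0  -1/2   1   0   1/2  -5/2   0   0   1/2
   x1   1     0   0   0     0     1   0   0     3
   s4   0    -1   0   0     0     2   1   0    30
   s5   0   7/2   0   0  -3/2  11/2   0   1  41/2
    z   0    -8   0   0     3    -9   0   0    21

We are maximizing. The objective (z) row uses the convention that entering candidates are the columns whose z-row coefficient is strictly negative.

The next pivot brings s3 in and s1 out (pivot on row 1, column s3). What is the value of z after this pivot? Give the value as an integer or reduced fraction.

Minimum ratio for s3: (11/2)/(9/2) = 11/9.
z changes by −(z-row coeff of s3)·ratio = −(-9)·(11/9) = 11.
New z = 21 + 11 = 32.

32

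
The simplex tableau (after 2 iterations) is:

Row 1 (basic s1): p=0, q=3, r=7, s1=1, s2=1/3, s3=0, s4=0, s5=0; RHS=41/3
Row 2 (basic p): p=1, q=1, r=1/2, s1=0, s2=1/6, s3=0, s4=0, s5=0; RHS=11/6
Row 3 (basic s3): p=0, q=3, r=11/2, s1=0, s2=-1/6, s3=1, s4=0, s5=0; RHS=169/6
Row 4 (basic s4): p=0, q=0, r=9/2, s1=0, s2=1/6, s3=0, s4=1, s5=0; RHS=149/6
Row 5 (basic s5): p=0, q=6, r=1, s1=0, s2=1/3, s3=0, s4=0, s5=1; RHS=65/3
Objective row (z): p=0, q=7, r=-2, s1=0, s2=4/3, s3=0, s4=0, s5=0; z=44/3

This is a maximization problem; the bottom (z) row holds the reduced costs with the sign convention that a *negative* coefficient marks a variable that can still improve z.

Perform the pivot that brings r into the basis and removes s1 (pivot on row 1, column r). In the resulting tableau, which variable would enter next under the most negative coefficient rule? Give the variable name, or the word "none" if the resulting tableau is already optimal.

Pivot element 7. New z-row = old z-row − (-2)·(row 1/7).
Updated z-row coefficients: p: 0, q: 55/7, r: 0, s1: 2/7, s2: 10/7, s3: 0, s4: 0, s5: 0.
No coefficient is strictly negative; the tableau after this pivot is optimal.

none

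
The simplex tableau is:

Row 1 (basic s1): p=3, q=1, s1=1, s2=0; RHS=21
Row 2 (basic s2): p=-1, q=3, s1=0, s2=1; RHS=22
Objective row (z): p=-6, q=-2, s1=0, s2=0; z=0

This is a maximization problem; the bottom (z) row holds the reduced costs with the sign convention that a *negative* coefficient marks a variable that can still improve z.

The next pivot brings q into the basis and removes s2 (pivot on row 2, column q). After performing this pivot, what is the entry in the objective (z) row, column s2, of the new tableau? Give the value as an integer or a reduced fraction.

2/3

Pivot element is row 2, column q: 3.
Normalize row 2: new (row 2, s2) = 1/3 = 1/3.
z-row ← z-row − (-2)·(new row 2): 0 − (-2)·(1/3) = 2/3.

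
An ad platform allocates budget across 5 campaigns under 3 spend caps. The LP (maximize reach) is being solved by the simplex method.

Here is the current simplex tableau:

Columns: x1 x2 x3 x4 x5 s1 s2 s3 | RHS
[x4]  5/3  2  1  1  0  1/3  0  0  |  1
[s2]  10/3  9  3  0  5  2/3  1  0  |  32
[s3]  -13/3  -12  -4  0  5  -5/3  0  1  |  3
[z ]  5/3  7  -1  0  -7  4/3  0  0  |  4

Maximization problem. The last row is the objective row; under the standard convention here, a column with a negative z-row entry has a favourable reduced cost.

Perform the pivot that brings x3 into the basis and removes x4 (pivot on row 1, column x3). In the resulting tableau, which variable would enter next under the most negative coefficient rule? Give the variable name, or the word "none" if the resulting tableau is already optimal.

Pivot element 1. New z-row = old z-row − (-1)·(row 1/1).
Updated z-row coefficients: x1: 10/3, x2: 9, x3: 0, x4: 1, x5: -7, s1: 5/3, s2: 0, s3: 0.
The most negative is -7 in column x5, so x5 would enter next.

x5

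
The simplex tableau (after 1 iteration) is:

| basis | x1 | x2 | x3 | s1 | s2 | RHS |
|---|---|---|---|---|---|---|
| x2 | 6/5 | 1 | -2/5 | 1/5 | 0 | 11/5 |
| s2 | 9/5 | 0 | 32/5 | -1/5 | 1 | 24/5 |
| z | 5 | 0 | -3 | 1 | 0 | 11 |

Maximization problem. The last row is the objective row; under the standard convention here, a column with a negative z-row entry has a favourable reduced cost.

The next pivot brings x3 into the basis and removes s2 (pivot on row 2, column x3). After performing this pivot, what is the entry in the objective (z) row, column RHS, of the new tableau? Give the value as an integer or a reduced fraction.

53/4

Pivot element is row 2, column x3: 32/5.
Normalize row 2: new (row 2, RHS) = (24/5)/(32/5) = 3/4.
z-row ← z-row − (-3)·(new row 2): 11 − (-3)·(3/4) = 53/4.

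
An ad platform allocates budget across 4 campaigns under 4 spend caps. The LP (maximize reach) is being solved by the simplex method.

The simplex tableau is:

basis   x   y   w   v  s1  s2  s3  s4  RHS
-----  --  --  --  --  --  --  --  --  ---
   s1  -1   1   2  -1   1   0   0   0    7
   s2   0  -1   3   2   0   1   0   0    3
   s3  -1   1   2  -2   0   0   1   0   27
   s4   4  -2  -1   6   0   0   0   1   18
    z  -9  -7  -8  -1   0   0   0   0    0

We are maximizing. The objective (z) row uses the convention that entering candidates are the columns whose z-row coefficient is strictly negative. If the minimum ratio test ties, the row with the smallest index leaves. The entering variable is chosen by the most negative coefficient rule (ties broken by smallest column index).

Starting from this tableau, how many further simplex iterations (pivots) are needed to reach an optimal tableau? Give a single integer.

2

pivot: x in, s4 out → z = 81/2
pivot: y in, s1 out → z = 305
No improving column remains; optimal.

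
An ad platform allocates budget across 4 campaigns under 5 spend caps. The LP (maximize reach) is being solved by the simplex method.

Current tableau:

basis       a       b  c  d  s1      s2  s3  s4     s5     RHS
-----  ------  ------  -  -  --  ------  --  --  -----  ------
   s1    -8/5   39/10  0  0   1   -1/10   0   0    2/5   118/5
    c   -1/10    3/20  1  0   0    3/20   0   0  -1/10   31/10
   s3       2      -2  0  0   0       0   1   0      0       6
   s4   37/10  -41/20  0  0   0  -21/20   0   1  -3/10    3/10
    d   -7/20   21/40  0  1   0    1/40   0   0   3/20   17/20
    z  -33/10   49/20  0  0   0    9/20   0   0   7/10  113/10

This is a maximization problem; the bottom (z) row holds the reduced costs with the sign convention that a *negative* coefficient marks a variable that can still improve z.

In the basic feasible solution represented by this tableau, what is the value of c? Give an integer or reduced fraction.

c is basic (row 2); its value is the RHS of that row: 31/10.

31/10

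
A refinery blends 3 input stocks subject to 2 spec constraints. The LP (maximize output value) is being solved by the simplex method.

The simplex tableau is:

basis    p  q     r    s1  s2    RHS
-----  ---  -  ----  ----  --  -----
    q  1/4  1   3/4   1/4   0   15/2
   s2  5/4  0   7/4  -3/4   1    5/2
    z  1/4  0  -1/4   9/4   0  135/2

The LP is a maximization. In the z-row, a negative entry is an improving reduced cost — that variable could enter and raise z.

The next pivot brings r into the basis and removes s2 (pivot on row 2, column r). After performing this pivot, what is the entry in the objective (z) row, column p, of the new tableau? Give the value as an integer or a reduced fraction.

Pivot element is row 2, column r: 7/4.
Normalize row 2: new (row 2, p) = (5/4)/(7/4) = 5/7.
z-row ← z-row − (-1/4)·(new row 2): 1/4 − (-1/4)·(5/7) = 3/7.

3/7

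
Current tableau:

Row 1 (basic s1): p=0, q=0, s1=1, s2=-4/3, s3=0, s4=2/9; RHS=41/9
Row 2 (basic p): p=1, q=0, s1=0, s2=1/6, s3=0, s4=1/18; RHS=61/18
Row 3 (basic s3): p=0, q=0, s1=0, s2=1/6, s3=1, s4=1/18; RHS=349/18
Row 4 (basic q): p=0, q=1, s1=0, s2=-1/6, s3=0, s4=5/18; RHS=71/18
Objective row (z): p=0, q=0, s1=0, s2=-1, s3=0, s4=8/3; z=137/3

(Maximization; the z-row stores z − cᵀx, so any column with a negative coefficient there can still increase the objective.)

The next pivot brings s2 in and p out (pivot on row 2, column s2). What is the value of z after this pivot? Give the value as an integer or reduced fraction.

Minimum ratio for s2: (61/18)/(1/6) = 61/3.
z changes by −(z-row coeff of s2)·ratio = −(-1)·(61/3) = 61/3.
New z = 137/3 + (61/3) = 66.

66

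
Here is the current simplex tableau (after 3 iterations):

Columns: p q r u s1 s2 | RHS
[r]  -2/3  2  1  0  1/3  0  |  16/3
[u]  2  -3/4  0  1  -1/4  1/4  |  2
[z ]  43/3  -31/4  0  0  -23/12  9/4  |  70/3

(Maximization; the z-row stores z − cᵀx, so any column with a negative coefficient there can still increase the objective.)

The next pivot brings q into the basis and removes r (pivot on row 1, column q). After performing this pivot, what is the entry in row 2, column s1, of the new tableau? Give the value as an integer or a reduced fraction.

Pivot element is row 1, column q: 2.
Normalize row 1: new (row 1, s1) = (1/3)/2 = 1/6.
row 2 ← row 2 − (-3/4)·(new row 1): -1/4 − (-3/4)·(1/6) = -1/8.

-1/8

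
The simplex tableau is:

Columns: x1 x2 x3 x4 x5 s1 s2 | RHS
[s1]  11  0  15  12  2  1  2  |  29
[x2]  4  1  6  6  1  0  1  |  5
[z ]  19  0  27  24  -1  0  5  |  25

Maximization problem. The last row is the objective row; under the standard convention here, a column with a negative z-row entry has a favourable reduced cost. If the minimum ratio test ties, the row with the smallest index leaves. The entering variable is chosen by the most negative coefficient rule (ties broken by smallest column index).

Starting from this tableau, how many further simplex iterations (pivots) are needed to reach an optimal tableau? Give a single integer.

pivot: x5 in, x2 out → z = 30
No improving column remains; optimal.

1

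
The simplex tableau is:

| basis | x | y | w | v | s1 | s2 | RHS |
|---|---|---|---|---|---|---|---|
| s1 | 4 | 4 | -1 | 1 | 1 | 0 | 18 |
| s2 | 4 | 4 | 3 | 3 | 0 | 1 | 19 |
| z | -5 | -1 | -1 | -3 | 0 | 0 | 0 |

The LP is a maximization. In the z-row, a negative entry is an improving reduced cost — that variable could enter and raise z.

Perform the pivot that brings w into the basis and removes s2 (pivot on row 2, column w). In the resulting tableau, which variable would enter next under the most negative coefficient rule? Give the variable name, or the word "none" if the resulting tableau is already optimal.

x

Pivot element 3. New z-row = old z-row − (-1)·(row 2/3).
Updated z-row coefficients: x: -11/3, y: 1/3, w: 0, v: -2, s1: 0, s2: 1/3.
The most negative is -11/3 in column x, so x would enter next.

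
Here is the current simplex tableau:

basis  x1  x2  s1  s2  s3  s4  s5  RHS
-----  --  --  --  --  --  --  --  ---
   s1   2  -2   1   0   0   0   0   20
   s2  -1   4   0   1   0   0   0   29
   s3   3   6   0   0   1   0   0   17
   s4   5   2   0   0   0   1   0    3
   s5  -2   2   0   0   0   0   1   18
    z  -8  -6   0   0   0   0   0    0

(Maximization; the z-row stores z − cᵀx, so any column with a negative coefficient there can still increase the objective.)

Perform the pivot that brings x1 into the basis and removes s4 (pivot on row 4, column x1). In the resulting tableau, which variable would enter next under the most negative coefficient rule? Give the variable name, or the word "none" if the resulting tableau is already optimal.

Pivot element 5. New z-row = old z-row − (-8)·(row 4/5).
Updated z-row coefficients: x1: 0, x2: -14/5, s1: 0, s2: 0, s3: 0, s4: 8/5, s5: 0.
The most negative is -14/5 in column x2, so x2 would enter next.

x2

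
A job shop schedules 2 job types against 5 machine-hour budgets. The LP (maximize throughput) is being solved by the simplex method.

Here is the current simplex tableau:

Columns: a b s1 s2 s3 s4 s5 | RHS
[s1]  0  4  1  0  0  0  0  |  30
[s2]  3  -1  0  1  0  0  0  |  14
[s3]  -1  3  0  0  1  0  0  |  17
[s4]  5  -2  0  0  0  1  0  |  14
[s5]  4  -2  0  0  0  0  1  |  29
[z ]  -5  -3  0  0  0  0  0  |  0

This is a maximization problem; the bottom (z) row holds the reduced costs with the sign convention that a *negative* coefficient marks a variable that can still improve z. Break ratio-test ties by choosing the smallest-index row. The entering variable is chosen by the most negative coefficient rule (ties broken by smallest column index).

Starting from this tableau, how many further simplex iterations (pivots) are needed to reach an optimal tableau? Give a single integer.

pivot: a in, s4 out → z = 14
pivot: b in, s1 out → z = 103/2
No improving column remains; optimal.

2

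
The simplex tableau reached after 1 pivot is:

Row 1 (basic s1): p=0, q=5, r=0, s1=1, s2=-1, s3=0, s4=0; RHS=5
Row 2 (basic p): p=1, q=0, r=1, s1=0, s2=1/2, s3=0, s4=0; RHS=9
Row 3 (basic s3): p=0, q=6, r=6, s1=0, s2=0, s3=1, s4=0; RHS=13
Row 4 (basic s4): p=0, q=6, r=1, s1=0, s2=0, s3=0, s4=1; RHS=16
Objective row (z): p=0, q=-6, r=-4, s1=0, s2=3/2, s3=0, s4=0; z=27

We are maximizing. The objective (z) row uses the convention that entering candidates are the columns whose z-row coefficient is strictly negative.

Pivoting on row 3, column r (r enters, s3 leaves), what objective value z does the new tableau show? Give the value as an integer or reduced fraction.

Minimum ratio for r: 13/6 = 13/6.
z changes by −(z-row coeff of r)·ratio = −(-4)·(13/6) = 26/3.
New z = 27 + (26/3) = 107/3.

107/3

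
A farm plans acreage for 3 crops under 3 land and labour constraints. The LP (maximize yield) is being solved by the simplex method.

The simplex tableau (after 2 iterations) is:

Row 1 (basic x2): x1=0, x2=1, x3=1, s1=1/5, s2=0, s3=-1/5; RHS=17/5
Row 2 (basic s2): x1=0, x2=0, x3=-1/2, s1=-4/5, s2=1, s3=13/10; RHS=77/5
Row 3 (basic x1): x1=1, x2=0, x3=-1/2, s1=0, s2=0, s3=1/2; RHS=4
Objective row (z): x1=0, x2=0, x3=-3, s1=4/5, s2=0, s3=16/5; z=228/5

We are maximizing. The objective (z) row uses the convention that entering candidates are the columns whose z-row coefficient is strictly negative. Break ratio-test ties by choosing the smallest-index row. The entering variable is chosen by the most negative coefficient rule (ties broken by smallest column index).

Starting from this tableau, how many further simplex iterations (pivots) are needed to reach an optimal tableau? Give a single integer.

pivot: x3 in, x2 out → z = 279/5
No improving column remains; optimal.

1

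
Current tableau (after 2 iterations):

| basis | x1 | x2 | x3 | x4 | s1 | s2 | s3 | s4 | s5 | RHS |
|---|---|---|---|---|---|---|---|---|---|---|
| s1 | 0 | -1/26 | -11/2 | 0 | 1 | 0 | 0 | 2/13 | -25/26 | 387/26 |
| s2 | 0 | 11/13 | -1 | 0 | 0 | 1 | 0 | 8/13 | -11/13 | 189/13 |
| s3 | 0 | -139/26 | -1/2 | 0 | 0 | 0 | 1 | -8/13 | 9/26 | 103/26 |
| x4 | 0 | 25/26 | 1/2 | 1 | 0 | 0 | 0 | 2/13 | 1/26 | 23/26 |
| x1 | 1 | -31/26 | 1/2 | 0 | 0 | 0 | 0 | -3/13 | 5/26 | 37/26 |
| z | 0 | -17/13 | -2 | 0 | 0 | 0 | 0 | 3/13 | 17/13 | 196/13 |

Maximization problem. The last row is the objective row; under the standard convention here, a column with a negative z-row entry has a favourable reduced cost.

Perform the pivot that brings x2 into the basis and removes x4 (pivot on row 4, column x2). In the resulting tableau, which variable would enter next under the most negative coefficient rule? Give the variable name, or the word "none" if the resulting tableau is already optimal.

x3

Pivot element 25/26. New z-row = old z-row − (-17/13)·(row 4/(25/26)).
Updated z-row coefficients: x1: 0, x2: 0, x3: -33/25, x4: 34/25, s1: 0, s2: 0, s3: 0, s4: 11/25, s5: 34/25.
The most negative is -33/25 in column x3, so x3 would enter next.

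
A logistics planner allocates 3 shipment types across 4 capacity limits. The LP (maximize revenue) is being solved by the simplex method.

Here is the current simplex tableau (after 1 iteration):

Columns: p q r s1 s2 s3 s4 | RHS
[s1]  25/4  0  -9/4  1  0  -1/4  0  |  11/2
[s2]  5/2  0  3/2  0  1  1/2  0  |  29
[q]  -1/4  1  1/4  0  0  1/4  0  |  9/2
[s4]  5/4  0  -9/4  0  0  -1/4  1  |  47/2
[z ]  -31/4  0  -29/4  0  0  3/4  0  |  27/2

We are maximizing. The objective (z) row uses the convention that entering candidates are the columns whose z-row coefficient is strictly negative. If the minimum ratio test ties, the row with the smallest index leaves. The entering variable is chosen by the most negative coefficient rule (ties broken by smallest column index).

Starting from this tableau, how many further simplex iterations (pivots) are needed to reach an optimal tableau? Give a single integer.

3

pivot: p in, s1 out → z = 508/25
pivot: r in, s2 out → z = 3973/30
pivot: s1 in, q out → z = 303/2
No improving column remains; optimal.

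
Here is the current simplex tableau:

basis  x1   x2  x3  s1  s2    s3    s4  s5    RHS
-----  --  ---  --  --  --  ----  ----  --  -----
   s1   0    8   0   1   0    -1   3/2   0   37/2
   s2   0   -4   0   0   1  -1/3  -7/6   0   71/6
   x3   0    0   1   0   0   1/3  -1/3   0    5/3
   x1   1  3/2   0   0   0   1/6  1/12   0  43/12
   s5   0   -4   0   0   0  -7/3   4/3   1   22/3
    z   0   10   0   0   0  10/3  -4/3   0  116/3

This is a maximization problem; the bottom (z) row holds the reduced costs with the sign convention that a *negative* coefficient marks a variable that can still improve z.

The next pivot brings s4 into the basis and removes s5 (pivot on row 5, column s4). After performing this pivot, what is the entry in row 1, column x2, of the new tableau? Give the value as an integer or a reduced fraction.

25/2

Pivot element is row 5, column s4: 4/3.
Normalize row 5: new (row 5, x2) = (-4)/(4/3) = -3.
row 1 ← row 1 − (3/2)·(new row 5): 8 − (3/2)·(-3) = 25/2.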